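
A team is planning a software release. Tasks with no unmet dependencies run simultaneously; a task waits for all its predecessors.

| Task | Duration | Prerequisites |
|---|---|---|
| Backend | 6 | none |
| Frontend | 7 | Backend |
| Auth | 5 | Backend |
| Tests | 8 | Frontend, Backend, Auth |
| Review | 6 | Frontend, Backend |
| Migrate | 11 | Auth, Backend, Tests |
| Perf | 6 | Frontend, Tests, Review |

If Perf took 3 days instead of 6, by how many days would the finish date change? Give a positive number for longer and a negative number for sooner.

As given, the longest chain is Backend→Frontend→Tests→Migrate = 6+7+8+11 = 32, so the finish is 32 days.
The longest path through Perf is only 27 days, so Perf has float 5.
That remains the longest chain; total 32 days.
Change in finish: 32 − 32 = +0 days.

0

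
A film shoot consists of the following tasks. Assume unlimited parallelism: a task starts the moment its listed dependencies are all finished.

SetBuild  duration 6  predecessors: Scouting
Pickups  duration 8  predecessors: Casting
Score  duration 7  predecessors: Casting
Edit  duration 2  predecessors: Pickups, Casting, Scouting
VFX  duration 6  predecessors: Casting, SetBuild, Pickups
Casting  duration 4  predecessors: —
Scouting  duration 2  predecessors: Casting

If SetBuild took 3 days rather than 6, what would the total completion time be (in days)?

18

Baseline: Casting→Scouting→SetBuild→VFX = 4+2+6+6 = 18 → 18 days.
SetBuild is on the critical path; changing it to 3 makes that path 15 days.
New critical path: Casting→Pickups→VFX = 4+8+6 = 18 ⇒ 18 days.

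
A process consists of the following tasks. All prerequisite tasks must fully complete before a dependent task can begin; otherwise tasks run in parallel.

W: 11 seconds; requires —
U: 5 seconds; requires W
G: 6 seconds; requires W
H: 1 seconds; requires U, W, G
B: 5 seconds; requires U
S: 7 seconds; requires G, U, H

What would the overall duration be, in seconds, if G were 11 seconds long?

As given, the longest chain is W→G→H→S = 11+6+1+7 = 25, so the finish is 25 seconds.
G lies on that path, so at 11 seconds the path becomes 30 seconds.
The critical path is still W→G→H→S; finish is now 30 seconds.

30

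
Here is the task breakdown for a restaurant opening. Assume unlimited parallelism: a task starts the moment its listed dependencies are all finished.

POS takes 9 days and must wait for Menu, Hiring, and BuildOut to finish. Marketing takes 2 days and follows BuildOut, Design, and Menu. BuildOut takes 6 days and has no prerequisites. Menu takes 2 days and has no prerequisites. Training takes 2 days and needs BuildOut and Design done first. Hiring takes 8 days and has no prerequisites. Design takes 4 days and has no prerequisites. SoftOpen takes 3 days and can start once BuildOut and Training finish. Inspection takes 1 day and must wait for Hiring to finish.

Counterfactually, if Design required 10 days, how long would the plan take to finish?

Baseline: Hiring→POS = 8+9 = 17 → 17 days.
The longest path through Design is only 9 days, so Design has float 8.
The critical path is still Hiring→POS; finish is now 17 days.

17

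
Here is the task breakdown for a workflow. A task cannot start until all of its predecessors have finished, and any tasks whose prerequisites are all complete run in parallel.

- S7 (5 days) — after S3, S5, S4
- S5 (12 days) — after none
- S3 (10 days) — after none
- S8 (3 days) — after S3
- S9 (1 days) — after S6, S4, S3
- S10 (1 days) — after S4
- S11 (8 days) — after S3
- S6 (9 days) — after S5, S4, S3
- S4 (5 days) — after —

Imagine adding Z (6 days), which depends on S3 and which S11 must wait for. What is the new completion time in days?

24

Originally the job takes 22 days.
With Z inserted, S11 now waits for max(S3, Z).
New critical path: S3→Z→S11 = 10+6+8 = 24 ⇒ 24 days.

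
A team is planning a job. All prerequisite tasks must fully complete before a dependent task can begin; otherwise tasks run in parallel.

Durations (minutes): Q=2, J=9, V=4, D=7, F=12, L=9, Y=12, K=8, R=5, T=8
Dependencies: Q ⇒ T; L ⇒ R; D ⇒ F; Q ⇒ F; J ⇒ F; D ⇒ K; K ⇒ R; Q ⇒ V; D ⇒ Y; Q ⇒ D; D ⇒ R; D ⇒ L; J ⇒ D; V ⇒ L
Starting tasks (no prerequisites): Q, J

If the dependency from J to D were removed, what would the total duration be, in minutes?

23

With the dependency in place, J→D→L→R = 9+7+9+5 = 30 sets the finish at 30 minutes.
Without J→D, D's earliest start moves from 9 to 2.
After: Q→D→L→R = 2+7+9+5 = 23 → 23 minutes.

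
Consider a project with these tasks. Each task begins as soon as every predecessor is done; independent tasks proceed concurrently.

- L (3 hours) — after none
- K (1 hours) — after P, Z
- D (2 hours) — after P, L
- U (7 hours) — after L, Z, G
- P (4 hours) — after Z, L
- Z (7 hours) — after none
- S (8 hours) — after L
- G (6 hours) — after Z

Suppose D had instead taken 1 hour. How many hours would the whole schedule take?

Baseline: Z→G→U = 7+6+7 = 20 → 20 hours.
D is off the critical path — its longest chain is 13 hours, giving 7 of slack.
The critical path is still Z→G→U; finish is now 20 hours.

20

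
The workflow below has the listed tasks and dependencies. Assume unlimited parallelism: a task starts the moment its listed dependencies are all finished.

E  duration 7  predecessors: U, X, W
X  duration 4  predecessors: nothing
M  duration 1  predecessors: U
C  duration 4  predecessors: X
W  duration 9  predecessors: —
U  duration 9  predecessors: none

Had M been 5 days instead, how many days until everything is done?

16

As given, the longest chain is W→E = 9+7 = 16, so the finish is 16 days.
M has 6 days of float (longest path through it is 10).
No other chain overtakes it, so the finish is 16 days.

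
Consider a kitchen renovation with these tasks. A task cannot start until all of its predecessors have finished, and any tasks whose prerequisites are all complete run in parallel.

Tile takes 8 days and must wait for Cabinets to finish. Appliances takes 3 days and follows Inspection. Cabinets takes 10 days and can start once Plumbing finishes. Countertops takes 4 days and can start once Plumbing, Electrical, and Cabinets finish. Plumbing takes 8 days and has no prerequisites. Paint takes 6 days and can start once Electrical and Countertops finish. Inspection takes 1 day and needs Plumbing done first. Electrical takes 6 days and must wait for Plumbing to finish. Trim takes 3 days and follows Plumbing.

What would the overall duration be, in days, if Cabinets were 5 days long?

As given, the longest chain is Plumbing→Cabinets→Countertops→Paint = 8+10+4+6 = 28, so the finish is 28 days.
Cabinets lies on that path, so at 5 days the path becomes 23 days.
Now Plumbing→Electrical→Countertops→Paint = 8+6+4+6 = 24 is longest, so the finish becomes 24 days.

24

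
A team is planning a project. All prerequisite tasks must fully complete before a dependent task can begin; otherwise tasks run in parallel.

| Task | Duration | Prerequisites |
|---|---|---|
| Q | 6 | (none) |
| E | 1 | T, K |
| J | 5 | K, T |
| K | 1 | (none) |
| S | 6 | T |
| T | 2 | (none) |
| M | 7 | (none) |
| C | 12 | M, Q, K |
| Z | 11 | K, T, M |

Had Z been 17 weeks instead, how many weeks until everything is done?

As given, the longest chain is M→C = 7+12 = 19, so the finish is 19 weeks.
The longest path through Z is only 18 weeks, so Z has float 1.
New critical path: M→Z = 7+17 = 24 ⇒ 24 weeks.

24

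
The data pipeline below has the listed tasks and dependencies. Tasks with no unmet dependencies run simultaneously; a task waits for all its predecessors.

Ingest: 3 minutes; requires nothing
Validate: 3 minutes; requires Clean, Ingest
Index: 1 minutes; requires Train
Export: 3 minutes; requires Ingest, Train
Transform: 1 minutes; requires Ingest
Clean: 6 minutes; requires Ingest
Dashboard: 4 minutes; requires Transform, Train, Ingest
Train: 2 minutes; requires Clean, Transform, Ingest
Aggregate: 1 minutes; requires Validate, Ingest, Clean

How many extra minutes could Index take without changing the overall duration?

3

Critical path: Ingest→Clean→Train→Dashboard = 3+6+2+4 = 15, so the finish is 15 minutes.
The longest chain containing Index totals 12 minutes.
Float = 15 − 12 = 3.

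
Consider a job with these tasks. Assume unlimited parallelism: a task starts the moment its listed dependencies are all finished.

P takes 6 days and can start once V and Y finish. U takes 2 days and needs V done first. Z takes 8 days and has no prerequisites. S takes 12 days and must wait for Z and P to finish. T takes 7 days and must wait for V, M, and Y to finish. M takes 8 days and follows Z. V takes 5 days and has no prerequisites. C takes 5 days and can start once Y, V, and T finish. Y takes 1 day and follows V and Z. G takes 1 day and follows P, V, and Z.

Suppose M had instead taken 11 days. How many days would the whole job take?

31

As given, the longest chain is Z→M→T→C = 8+8+7+5 = 28, so the finish is 28 days.
M lies on that path, so at 11 days the path becomes 31 days.
The critical path is still Z→M→T→C; finish is now 31 days.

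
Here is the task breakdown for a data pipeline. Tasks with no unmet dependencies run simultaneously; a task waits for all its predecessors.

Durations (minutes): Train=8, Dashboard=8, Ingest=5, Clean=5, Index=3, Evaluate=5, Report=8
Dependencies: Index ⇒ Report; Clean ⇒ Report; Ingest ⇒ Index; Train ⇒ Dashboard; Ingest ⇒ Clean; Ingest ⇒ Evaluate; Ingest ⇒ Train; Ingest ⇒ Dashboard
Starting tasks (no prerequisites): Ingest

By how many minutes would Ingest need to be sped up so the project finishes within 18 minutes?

3

Current finish: 21 minutes; target: 18.
Ingest is on every critical path, so each minute cut from Ingest cuts the finish by one (this holds down to a finish of 17).
Need 21 − 18 = 3 minutes off Ingest → Ingest becomes 2 minutes, finish becomes 18.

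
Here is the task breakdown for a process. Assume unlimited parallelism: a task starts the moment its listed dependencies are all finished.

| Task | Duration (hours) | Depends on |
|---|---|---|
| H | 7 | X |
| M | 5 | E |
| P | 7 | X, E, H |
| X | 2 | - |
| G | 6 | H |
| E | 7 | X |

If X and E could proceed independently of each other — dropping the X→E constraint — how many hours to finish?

Before: longest chain X→H→P = 2+7+7 = 16, finish 16.
Without X→E, E's earliest start moves from 2 to 0.
After: X→H→P = 2+7+7 = 16 → 16 hours.

16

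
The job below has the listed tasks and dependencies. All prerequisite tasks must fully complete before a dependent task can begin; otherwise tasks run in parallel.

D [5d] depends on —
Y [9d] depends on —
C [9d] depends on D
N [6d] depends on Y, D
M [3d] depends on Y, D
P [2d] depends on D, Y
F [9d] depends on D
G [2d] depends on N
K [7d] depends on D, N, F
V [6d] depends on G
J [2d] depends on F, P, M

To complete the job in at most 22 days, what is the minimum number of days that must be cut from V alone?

1

Current finish: 23 days; target: 22.
V is on every critical path, so each day cut from V cuts the finish by one (this holds down to a finish of 22).
Need 23 − 22 = 1 day off V → V becomes 5 days, finish becomes 22.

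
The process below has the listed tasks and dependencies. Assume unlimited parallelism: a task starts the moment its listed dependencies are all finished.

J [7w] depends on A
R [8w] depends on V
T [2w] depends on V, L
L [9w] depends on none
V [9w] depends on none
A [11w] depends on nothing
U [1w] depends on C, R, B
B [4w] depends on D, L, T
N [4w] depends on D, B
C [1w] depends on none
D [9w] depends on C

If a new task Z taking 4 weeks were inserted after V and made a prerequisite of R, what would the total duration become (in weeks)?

Originally the process takes 19 weeks.
With Z inserted, R now waits for max(V, Z).
New critical path: V→Z→R→U = 9+4+8+1 = 22 ⇒ 22 weeks.

22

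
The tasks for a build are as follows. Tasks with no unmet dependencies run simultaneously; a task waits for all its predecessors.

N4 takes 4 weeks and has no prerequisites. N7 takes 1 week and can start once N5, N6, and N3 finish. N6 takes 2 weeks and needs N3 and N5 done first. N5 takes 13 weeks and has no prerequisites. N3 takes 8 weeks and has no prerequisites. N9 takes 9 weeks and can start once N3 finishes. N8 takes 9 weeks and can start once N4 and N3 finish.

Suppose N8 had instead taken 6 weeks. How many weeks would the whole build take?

17

Actual critical path: N3→N8 = 8+9 = 17 ⇒ 17 weeks.
N8 is on the critical path; changing it to 6 makes that path 14 weeks.
New critical path: N3→N9 = 8+9 = 17 ⇒ 17 weeks.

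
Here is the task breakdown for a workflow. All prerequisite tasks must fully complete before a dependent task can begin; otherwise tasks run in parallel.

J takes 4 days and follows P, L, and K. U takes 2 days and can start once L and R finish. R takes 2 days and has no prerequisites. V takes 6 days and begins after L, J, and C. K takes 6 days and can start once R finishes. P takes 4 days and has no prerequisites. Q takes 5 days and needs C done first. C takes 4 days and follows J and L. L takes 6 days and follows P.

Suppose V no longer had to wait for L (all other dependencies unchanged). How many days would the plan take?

Original critical path: P→L→J→C→V = 4+6+4+4+6 = 24 ⇒ 24 days.
Dropping L→V doesn't change V's earliest start (18); another predecessor still binds.
After: P→L→J→C→V = 4+6+4+4+6 = 24 → 24 days.

24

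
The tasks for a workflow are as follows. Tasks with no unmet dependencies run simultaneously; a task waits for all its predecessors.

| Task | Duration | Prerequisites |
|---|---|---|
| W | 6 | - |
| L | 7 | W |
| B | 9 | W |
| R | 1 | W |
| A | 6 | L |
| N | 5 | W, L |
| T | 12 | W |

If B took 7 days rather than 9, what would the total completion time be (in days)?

The binding path is W→L→A = 6+7+6 = 19; finish at 19 days.
B is off the critical path — its longest chain is 15 days, giving 4 of slack.
That remains the longest chain; total 19 days.

19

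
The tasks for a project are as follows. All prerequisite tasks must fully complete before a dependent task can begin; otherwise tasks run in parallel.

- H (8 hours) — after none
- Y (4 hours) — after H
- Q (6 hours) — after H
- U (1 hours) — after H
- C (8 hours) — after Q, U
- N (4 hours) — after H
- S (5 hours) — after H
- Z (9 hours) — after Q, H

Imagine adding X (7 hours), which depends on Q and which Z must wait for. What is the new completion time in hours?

30

Originally the job takes 23 hours.
With X inserted, Z now waits for max(Q, H, X).
New critical path: H→Q→X→Z = 8+6+7+9 = 30 ⇒ 30 hours.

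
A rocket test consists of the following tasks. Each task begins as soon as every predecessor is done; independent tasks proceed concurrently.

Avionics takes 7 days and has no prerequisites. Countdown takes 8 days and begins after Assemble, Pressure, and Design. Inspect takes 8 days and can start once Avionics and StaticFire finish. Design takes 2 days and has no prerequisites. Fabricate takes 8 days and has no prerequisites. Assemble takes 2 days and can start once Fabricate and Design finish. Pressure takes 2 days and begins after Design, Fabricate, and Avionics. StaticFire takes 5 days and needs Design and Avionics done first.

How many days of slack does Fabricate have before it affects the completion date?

Avionics→StaticFire→Inspect = 7+5+8 = 20 sets the makespan at 20 days.
The longest chain containing Fabricate totals 18 days.
Float = 20 − 18 = 2.

2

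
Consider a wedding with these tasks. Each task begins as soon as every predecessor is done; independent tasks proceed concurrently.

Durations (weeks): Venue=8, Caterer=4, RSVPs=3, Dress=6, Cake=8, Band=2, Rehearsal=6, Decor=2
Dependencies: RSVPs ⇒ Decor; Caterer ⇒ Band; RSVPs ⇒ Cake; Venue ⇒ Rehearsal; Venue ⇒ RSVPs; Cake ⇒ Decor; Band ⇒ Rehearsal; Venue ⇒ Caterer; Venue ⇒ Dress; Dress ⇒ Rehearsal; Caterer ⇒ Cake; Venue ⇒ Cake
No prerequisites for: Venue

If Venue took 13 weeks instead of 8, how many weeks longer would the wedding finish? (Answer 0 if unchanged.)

Actual critical path: Venue→Caterer→Cake→Decor = 8+4+8+2 = 22 ⇒ 22 weeks.
Since Venue is critical, the +5 change carries straight to that chain (now 27 weeks).
The critical path is still Venue→Caterer→Cake→Decor; finish is now 27 weeks.
Change in finish: 27 − 22 = +5 weeks.

5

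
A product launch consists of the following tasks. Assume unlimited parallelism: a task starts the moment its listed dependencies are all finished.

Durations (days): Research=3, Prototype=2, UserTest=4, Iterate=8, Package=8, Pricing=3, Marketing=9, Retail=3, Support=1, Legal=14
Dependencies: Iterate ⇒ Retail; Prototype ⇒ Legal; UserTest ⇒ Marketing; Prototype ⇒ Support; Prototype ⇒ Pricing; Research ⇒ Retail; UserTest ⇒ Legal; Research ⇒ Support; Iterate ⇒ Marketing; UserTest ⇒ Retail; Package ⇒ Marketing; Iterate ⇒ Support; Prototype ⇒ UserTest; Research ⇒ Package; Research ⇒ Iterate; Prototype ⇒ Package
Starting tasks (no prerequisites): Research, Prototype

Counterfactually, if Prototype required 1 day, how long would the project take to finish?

20

The binding path is Prototype→UserTest→Legal = 2+4+14 = 20; finish at 20 days.
Since Prototype is critical, the -1 change carries straight to that chain (now 19 days).
The binding chain switches to Research→Iterate→Marketing = 3+8+9 = 20; finish 20 days.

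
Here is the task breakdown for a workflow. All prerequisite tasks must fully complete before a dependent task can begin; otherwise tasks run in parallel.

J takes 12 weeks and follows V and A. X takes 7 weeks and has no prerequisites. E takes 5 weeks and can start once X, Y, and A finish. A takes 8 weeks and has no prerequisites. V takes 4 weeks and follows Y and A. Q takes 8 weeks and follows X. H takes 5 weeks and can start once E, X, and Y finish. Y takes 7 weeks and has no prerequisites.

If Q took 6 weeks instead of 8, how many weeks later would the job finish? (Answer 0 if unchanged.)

Baseline: A→V→J = 8+4+12 = 24 → 24 weeks.
The longest path through Q is only 15 weeks, so Q has float 9.
The critical path is still A→V→J; finish is now 24 weeks.
Change in finish: 24 − 24 = +0 weeks.

0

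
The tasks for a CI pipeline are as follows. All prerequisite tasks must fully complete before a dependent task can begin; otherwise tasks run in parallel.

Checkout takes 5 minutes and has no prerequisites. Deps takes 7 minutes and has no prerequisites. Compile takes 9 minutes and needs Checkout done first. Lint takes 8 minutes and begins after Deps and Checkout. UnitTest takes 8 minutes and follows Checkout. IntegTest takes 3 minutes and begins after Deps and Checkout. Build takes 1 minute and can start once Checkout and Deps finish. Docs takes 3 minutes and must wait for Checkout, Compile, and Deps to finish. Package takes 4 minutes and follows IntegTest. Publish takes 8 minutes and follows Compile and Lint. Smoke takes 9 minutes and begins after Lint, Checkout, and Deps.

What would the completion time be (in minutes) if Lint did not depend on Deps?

22

Original critical path: Deps→Lint→Smoke = 7+8+9 = 24 ⇒ 24 minutes.
Without Deps→Lint, Lint's earliest start moves from 7 to 5.
The longest chain is now Checkout→Compile→Publish = 5+9+8 = 22, so the job takes 22 minutes.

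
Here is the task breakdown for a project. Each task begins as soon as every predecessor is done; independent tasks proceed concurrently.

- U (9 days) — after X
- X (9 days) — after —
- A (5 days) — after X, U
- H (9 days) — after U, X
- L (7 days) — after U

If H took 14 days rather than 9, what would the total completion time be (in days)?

32

Critical path before the change: X→U→H = 9+9+9 = 27 giving 27 days.
H lies on that path, so at 14 days the path becomes 32 days.
No other chain overtakes it, so the finish is 32 days.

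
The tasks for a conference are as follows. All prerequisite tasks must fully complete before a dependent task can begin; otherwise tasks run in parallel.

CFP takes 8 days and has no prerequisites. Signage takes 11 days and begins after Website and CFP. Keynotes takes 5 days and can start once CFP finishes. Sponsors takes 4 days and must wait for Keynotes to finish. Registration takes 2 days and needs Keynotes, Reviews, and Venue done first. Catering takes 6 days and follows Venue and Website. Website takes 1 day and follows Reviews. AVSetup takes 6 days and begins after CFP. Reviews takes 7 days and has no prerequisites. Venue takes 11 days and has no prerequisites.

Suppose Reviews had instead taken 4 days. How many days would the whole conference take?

Baseline: Reviews→Website→Signage = 7+1+11 = 19 → 19 days.
Reviews lies on that path, so at 4 days the path becomes 16 days.
New critical path: CFP→Signage = 8+11 = 19 ⇒ 19 days.

19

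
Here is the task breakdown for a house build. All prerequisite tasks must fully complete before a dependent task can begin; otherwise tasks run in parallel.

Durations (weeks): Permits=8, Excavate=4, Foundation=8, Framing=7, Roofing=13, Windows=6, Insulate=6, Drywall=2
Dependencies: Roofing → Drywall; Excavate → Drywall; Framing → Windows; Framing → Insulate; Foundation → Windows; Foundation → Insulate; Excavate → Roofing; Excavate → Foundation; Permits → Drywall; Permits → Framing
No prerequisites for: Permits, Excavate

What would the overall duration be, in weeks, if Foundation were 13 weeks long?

Actual critical path: Permits→Framing→Windows = 8+7+6 = 21 ⇒ 21 weeks.
The longest path through Foundation is only 18 weeks, so Foundation has float 3.
The binding chain switches to Excavate→Foundation→Windows = 4+13+6 = 23; finish 23 weeks.

23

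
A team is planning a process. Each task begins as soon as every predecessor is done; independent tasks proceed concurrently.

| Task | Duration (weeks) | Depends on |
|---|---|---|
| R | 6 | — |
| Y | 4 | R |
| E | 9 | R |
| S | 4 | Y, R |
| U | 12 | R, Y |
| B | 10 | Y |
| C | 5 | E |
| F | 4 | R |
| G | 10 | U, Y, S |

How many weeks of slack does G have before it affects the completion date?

0

The longest chain is R→Y→U→G = 6+4+12+10 = 32; overall finish 32 weeks.
The longest chain containing G totals 32 weeks.
So G can slip 32 − 32 = 0 weeks.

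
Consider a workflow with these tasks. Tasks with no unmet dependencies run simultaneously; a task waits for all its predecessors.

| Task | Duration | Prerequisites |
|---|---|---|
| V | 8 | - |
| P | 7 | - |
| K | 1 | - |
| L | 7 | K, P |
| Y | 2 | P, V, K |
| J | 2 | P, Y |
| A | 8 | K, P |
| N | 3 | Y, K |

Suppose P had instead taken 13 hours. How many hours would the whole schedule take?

The binding path is P→A = 7+8 = 15; finish at 15 hours.
Since P is critical, the +6 change carries straight to that chain (now 21 hours).
That remains the longest chain; total 21 hours.

21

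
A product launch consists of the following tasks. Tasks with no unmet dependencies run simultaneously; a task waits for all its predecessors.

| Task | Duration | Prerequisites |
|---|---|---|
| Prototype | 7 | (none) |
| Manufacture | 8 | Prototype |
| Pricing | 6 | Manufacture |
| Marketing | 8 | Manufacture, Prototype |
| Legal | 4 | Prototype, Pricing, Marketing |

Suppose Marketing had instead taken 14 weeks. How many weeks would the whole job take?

33

As given, the longest chain is Prototype→Manufacture→Marketing→Legal = 7+8+8+4 = 27, so the finish is 27 weeks.
Since Marketing is critical, the +6 change carries straight to that chain (now 33 weeks).
No other chain overtakes it, so the finish is 33 weeks.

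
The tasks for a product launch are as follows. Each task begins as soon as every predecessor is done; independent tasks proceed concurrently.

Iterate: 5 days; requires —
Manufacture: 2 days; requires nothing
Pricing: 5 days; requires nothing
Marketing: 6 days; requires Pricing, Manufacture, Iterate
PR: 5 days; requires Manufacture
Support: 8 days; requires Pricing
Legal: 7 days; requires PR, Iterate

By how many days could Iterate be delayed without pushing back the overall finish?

2

The longest chain is Manufacture→PR→Legal = 2+5+7 = 14; overall finish 14 days.
Iterate finishes as early as 5 and must finish by 7.
Slack of Iterate = 2 − 0 = 2 days.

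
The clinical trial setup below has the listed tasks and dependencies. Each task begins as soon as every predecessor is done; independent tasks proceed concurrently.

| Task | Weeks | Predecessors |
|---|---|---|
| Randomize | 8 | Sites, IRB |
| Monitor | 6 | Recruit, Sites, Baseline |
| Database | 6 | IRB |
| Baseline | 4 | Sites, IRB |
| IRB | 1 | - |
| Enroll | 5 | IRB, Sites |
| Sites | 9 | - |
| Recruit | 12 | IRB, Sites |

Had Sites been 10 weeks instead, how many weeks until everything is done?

Critical path before the change: Sites→Recruit→Monitor = 9+12+6 = 27 giving 27 weeks.
Sites lies on that path, so at 10 weeks the path becomes 28 weeks.
No other chain overtakes it, so the finish is 28 weeks.

28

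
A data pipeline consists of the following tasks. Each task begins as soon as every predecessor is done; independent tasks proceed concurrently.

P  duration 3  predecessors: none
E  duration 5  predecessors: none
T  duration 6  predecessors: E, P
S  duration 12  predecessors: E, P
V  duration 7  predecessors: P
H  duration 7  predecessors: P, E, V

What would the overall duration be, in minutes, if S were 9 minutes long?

Critical path before the change: E→S = 5+12 = 17 giving 17 minutes.
S is on the critical path; changing it to 9 makes that path 14 minutes.
Now P→V→H = 3+7+7 = 17 is longest, so the finish becomes 17 minutes.

17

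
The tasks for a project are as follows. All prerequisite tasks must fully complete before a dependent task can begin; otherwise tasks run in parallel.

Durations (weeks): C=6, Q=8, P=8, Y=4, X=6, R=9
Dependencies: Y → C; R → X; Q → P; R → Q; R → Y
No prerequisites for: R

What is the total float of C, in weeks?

Critical path: R→Q→P = 9+8+8 = 25, so the finish is 25 weeks.
C finishes as early as 19 and must finish by 25.
So C can slip 25 − 19 = 6 weeks.

6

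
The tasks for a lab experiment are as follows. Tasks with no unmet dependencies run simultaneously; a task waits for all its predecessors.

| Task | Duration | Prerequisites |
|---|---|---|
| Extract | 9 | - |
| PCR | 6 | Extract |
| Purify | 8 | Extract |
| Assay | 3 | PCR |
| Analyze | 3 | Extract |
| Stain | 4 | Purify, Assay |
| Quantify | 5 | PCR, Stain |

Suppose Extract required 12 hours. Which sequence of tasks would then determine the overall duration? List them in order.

As given, the longest chain is Extract→PCR→Assay→Stain→Quantify = 9+6+3+4+5 = 27, so the finish is 27 hours.
Extract lies on that path, so at 12 hours the path becomes 30 hours.
No other chain overtakes it, so the finish is 30 hours.

Extract, PCR, Assay, Stain, Quantify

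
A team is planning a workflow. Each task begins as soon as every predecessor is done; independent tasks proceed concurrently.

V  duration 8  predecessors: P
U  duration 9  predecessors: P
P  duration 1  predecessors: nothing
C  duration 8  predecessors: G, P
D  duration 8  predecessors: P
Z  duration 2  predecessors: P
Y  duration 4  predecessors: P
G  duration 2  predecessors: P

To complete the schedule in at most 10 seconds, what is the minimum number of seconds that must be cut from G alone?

1

Current finish: 11 seconds; target: 10.
G is on every critical path, so each second cut from G cuts the finish by one (this holds down to a finish of 10).
Need 11 − 10 = 1 second off G → G becomes 1 second, finish becomes 10.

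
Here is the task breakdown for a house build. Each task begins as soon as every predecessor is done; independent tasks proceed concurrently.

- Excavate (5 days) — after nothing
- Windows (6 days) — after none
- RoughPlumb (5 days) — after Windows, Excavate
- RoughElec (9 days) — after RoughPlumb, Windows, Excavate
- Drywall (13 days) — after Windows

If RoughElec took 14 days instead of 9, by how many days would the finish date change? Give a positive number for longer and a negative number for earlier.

Critical path before the change: Windows→RoughPlumb→RoughElec = 6+5+9 = 20 giving 20 days.
RoughElec is on the critical path; changing it to 14 makes that path 25 days.
That remains the longest chain; total 25 days.
Change in finish: 25 − 20 = +5 days.

5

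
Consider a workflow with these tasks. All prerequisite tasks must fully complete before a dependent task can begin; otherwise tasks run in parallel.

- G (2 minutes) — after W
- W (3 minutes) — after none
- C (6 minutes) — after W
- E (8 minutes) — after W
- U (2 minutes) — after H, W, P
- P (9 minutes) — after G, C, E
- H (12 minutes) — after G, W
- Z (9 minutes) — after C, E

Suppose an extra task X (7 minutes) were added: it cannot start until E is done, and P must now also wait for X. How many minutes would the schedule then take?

Originally the schedule takes 22 minutes.
With X inserted, P now waits for max(G, C, E, X).
New critical path: W→E→X→P→U = 3+8+7+9+2 = 29 ⇒ 29 minutes.

29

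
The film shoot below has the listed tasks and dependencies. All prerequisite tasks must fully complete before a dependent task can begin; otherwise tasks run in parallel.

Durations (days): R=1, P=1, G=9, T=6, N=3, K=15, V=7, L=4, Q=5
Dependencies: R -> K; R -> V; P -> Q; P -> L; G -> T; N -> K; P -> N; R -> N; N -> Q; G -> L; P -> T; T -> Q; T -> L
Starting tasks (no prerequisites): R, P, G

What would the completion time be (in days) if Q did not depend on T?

With the dependency in place, G→T→Q = 9+6+5 = 20 sets the finish at 20 days.
Without T→Q, Q's earliest start moves from 15 to 4.
After: R→N→K = 1+3+15 = 19 → 19 days.

19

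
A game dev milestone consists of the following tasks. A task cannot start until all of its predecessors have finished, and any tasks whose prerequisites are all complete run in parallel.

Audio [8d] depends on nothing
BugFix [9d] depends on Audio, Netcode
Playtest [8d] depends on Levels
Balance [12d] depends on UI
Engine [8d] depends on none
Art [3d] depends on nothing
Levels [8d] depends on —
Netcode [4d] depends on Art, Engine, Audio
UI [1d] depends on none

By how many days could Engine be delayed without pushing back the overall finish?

The longest chain is Engine→Netcode→BugFix = 8+4+9 = 21; overall finish 21 days.
The longest chain containing Engine totals 21 days.
So Engine can slip 8 − 8 = 0 days.

0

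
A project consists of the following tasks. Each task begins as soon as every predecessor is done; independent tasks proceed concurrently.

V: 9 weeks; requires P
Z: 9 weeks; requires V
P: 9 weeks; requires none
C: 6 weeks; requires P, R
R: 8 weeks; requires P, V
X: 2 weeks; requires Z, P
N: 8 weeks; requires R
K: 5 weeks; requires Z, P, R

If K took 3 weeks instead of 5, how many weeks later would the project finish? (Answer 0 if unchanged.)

Actual critical path: P→V→R→N = 9+9+8+8 = 34 ⇒ 34 weeks.
K has 2 weeks of float (longest path through it is 32).
That remains the longest chain; total 34 weeks.
Change in finish: 34 − 34 = +0 weeks.

0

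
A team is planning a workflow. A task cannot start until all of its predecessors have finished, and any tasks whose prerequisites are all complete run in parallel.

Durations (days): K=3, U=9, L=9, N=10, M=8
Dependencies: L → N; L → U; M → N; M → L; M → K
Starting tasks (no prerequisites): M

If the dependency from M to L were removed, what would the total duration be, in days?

19

With the dependency in place, M→L→N = 8+9+10 = 27 sets the finish at 27 days.
Without M→L, L's earliest start moves from 8 to 0.
After: L→N = 9+10 = 19 → 19 days.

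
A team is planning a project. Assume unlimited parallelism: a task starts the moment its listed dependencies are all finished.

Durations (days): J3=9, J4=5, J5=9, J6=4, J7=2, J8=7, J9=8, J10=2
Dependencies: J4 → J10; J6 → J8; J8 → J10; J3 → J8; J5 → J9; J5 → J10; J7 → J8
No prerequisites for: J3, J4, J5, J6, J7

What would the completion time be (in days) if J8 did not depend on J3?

Before: longest chain J3→J8→J10 = 9+7+2 = 18, finish 18.
Without J3→J8, J8's earliest start moves from 9 to 4.
The longest chain is now J5→J9 = 9+8 = 17, so the project takes 17 days.

17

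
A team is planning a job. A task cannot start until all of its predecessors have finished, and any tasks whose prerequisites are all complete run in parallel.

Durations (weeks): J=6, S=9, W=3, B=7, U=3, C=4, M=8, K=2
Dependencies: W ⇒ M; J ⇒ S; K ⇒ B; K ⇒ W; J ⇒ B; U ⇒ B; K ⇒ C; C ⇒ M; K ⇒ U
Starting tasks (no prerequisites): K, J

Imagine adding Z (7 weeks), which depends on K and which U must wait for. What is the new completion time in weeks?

Originally the schedule takes 15 weeks.
With Z inserted, U now waits for max(K, Z).
New critical path: K→Z→U→B = 2+7+3+7 = 19 ⇒ 19 weeks.

19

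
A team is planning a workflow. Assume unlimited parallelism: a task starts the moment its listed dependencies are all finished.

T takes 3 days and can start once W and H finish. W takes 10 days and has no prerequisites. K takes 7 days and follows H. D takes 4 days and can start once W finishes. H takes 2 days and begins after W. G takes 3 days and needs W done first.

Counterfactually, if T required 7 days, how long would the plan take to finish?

19

Actual critical path: W→H→K = 10+2+7 = 19 ⇒ 19 days.
The longest path through T is only 15 days, so T has float 4.
That remains the longest chain; total 19 days.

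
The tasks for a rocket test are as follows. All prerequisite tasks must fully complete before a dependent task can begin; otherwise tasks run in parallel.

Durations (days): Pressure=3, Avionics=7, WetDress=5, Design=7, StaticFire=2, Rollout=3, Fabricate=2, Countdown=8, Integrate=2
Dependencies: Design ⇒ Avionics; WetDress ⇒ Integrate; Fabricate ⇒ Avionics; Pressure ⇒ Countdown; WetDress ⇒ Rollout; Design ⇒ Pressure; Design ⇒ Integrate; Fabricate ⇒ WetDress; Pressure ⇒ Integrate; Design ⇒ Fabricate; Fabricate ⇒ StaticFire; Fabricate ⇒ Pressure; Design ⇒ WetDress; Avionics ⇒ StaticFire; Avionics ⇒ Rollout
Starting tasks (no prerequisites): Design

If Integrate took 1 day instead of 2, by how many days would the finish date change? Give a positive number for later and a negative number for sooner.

Baseline: Design→Fabricate→Pressure→Countdown = 7+2+3+8 = 20 → 20 days.
Integrate has 4 days of float (longest path through it is 16).
No other chain overtakes it, so the finish is 20 days.
Change in finish: 20 − 20 = +0 days.

0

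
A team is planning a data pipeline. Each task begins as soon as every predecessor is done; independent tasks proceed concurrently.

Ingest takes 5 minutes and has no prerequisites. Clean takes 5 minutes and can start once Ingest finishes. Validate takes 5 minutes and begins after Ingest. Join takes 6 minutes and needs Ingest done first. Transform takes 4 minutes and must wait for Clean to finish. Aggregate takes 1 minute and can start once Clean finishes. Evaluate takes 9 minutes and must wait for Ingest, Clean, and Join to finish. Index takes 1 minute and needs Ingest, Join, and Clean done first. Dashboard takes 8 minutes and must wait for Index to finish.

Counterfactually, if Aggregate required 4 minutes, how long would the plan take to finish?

The binding path is Ingest→Join→Evaluate = 5+6+9 = 20; finish at 20 minutes.
Aggregate is off the critical path — its longest chain is 11 minutes, giving 9 of slack.
The critical path is still Ingest→Join→Evaluate; finish is now 20 minutes.

20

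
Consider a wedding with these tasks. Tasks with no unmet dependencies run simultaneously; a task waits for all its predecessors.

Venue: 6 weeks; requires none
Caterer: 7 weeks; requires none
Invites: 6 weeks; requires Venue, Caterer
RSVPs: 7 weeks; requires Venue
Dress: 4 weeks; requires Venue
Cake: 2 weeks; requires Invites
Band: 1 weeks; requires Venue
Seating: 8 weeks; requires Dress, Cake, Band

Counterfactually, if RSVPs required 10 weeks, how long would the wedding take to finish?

23

Baseline: Caterer→Invites→Cake→Seating = 7+6+2+8 = 23 → 23 weeks.
RSVPs is off the critical path — its longest chain is 13 weeks, giving 10 of slack.
That remains the longest chain; total 23 weeks.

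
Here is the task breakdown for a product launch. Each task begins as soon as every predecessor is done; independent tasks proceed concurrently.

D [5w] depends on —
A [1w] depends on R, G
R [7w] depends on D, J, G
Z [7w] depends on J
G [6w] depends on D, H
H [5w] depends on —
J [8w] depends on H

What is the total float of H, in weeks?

Critical path: H→J→R→A = 5+8+7+1 = 21, so the finish is 21 weeks.
H finishes as early as 5 and must finish by 5.
So H can slip 5 − 5 = 0 weeks.

0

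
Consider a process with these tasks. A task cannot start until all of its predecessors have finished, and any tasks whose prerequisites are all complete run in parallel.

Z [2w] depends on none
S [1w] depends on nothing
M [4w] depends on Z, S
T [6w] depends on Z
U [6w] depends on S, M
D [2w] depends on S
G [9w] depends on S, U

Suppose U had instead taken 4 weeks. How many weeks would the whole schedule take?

The binding path is Z→M→U→G = 2+4+6+9 = 21; finish at 21 weeks.
U is on the critical path; changing it to 4 makes that path 19 weeks.
The critical path is still Z→M→U→G; finish is now 19 weeks.

19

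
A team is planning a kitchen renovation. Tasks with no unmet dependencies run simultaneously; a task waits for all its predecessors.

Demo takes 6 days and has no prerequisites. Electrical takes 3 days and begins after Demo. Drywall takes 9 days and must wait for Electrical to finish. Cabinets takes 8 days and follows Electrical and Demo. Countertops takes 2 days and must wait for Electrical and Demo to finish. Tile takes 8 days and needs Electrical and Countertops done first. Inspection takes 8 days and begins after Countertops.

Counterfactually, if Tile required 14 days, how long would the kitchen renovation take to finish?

25

Actual critical path: Demo→Electrical→Countertops→Tile = 6+3+2+8 = 19 ⇒ 19 days.
Tile is on the critical path; changing it to 14 makes that path 25 days.
That remains the longest chain; total 25 days.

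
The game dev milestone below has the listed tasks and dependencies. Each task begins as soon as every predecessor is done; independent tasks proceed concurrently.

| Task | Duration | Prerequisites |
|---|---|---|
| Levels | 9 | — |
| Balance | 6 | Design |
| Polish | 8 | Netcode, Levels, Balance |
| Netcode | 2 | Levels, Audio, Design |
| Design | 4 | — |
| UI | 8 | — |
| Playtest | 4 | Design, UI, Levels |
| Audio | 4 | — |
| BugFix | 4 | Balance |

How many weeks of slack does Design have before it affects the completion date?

1

The longest chain is Levels→Netcode→Polish = 9+2+8 = 19; overall finish 19 weeks.
Longest path through Design: 18 weeks (earliest finish 4, latest finish 5).
Slack of Design = 1 − 0 = 1 week.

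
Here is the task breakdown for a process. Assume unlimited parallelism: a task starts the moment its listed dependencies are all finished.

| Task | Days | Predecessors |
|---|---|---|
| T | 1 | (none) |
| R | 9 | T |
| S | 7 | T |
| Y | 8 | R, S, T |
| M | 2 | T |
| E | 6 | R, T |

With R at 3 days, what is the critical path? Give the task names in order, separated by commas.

T, S, Y

The binding path is T→R→Y = 1+9+8 = 18; finish at 18 days.
Since R is critical, the -6 change carries straight to that chain (now 12 days).
New critical path: T→S→Y = 1+7+8 = 16 ⇒ 16 days.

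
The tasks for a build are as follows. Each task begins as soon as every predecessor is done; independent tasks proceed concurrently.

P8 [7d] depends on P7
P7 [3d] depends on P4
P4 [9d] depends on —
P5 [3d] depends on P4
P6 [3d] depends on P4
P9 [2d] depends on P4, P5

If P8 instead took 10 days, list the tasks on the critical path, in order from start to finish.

Baseline: P4→P7→P8 = 9+3+7 = 19 → 19 days.
Since P8 is critical, the +3 change carries straight to that chain (now 22 days).
That remains the longest chain; total 22 days.

P4, P7, P8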